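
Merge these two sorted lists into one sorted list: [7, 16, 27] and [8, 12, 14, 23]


List A: [7, 16, 27]
List B: [8, 12, 14, 23]
Repeatedly compare the front elements and take the smaller:
  7 vs 8 -> take 7
  16 vs 8 -> take 8
  16 vs 12 -> take 12
  16 vs 14 -> take 14
  16 vs 23 -> take 16
  27 vs 23 -> take 23
  B is exhausted; append the rest of A: [27]
Final answer: [7, 8, 12, 14, 16, 23, 27]


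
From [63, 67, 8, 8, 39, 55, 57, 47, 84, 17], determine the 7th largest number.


Sort descending: [84, 67, 63, 57, 55, 47, 39, 17, 8, 8]
The 7th element (1-indexed) is at index 6.
Value = 39
Final answer: 39


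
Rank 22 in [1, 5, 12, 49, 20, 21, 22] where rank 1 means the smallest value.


Sort ascending: [1, 5, 12, 20, 21, 22, 49]
Find 22 in the sorted list.
22 is at position 6 (1-indexed).
Final answer: 6


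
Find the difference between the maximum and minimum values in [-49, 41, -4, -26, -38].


Maximum value: 41
Minimum value: -49
Range = 41 - (-49) = 90
Final answer: 90


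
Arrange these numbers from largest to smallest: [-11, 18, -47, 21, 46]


Original list: [-11, 18, -47, 21, 46]
Repeatedly take the largest remaining element:
  Remaining [-11, 18, -47, 21, 46] -> largest is 46
  Remaining [-11, 18, -47, 21] -> largest is 21
  Remaining [-11, 18, -47] -> largest is 18
  Remaining [-11, -47] -> largest is -11
  Remaining [-47] -> largest is -47
Collecting the picks in order gives the descending list.
Final answer: [46, 21, 18, -11, -47]


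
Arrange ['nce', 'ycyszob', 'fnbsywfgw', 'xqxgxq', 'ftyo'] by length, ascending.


Compute lengths:
  'nce' has length 3
  'ycyszob' has length 7
  'fnbsywfgw' has length 9
  'xqxgxq' has length 6
  'ftyo' has length 4
Lengths in increasing order: 3 < 4 < 6 < 7 < 9
Listing the words in that order gives the answer.
Final answer: ['nce', 'ftyo', 'xqxgxq', 'ycyszob', 'fnbsywfgw']


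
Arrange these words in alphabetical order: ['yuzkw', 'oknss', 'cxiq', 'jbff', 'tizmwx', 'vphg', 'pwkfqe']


Compare strings character by character (the first differing letter decides):
  'cxiq' < 'jbff' since 'c' < 'j' at position 1
  'jbff' < 'oknss' since 'j' < 'o' at position 1
  'oknss' < 'pwkfqe' since 'o' < 'p' at position 1
  'pwkfqe' < 'tizmwx' since 'p' < 't' at position 1
  'tizmwx' < 'vphg' since 't' < 'v' at position 1
  'vphg' < 'yuzkw' since 'v' < 'y' at position 1
Chaining these comparisons gives the alphabetical order.
Final answer: ['cxiq', 'jbff', 'oknss', 'pwkfqe', 'tizmwx', 'vphg', 'yuzkw']


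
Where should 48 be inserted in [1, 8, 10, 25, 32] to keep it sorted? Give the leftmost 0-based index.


List is sorted: [1, 8, 10, 25, 32]
We need the leftmost position where 48 can be inserted, i.e. the first index whose element is >= 48 (or the end of the list if none is).
Binary search with low=0, high=5 (0-based indices):
  low=0, high=5, mid=2: a[2]=10 < 48, so low = 3
  low=3, high=5, mid=4: a[4]=32 < 48, so low = 5
Now low = high = 5, so the insertion index is 5.
Final answer: 5


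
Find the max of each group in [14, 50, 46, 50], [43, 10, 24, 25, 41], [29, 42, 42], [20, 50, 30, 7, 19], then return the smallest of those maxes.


Find max of each group:
  Group 1: [14, 50, 46, 50] -> max = 50
  Group 2: [43, 10, 24, 25, 41] -> max = 43
  Group 3: [29, 42, 42] -> max = 42
  Group 4: [20, 50, 30, 7, 19] -> max = 50
Maxes: [50, 43, 42, 50]
Minimum of maxes = 42
Final answer: 42


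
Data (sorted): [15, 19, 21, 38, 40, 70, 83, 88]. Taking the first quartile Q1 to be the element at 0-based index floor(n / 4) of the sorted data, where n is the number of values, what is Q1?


The list has n = 8 elements.
Q1 index = floor(8 / 4) = floor(2) = 2
Counting from index 0 in the sorted data, the element at index 2 is 21.
Final answer: 21


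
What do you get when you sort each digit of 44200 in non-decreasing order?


The number 44200 has digits: 4, 4, 2, 0, 0
Sorted: 0, 0, 2, 4, 4
Joining the sorted digits gives the result.
Final answer: 00244


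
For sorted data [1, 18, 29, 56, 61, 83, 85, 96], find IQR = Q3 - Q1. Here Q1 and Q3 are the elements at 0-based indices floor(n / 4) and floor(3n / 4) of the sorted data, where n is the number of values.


The data has n = 8 elements.
Q1 index = floor(8 / 4) = floor(2) = 2; Q3 index = floor(3 * 8 / 4) = floor(6) = 6
Q1 = element at index 2 = 29
Q3 = element at index 6 = 85
IQR = 85 - 29 = 56
Final answer: 56


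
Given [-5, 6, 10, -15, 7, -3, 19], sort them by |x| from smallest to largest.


Compute absolute values:
  |-5| = 5
  |6| = 6
  |10| = 10
  |-15| = 15
  |7| = 7
  |-3| = 3
  |19| = 19
Absolute values in increasing order: 3 < 5 < 6 < 7 < 10 < 15 < 19
Listing the original numbers in that order gives the answer.
Final answer: [-3, -5, 6, 7, 10, -15, 19]


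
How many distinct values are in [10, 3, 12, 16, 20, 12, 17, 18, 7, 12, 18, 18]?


List all unique values:
Distinct values: [3, 7, 10, 12, 16, 17, 18, 20]
Count = 8
Final answer: 8


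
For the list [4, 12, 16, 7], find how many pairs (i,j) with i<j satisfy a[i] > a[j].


For each element, count the later elements that are smaller than it:
  4 (index 0): smaller elements after it = [] -> 0
  12 (index 1): smaller elements after it = [7] -> 1
  16 (index 2): smaller elements after it = [7] -> 1
Total inversions = 0 + 1 + 1 = 2
Final answer: 2


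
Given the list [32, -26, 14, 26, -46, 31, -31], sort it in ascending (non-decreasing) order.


Original list: [32, -26, 14, 26, -46, 31, -31]
Repeatedly take the smallest remaining element:
  Remaining [32, -26, 14, 26, -46, 31, -31] -> smallest is -46
  Remaining [32, -26, 14, 26, 31, -31] -> smallest is -31
  Remaining [32, -26, 14, 26, 31] -> smallest is -26
  Remaining [32, 14, 26, 31] -> smallest is 14
  Remaining [32, 26, 31] -> smallest is 26
  Remaining [32, 31] -> smallest is 31
  Remaining [32] -> smallest is 32
Collecting the picks in order gives the sorted list.
Final answer: [-46, -31, -26, 14, 26, 31, 32]


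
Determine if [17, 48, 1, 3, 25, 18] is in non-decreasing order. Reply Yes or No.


Check consecutive pairs:
  17 <= 48? True
  48 <= 1? False
  1 <= 3? True
  3 <= 25? True
  25 <= 18? False
2 consecutive pair(s) are out of order, so the list is not sorted.
Final answer: No


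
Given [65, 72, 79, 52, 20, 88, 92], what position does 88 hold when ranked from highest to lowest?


Sort descending: [92, 88, 79, 72, 65, 52, 20]
Find 88 in the sorted list.
88 is at position 2.
Final answer: 2


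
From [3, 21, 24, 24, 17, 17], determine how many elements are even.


Check each element:
  3 is odd
  21 is odd
  24 is even
  24 is even
  17 is odd
  17 is odd
Evens: [24, 24]
Count of evens = 2
Final answer: 2


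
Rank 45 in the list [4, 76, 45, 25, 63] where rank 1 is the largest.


Sort descending: [76, 63, 45, 25, 4]
Find 45 in the sorted list.
45 is at position 3.
Final answer: 3


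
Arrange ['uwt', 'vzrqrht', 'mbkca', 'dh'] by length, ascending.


Compute lengths:
  'uwt' has length 3
  'vzrqrht' has length 7
  'mbkca' has length 5
  'dh' has length 2
Lengths in increasing order: 2 < 3 < 5 < 7
Listing the words in that order gives the answer.
Final answer: ['dh', 'uwt', 'mbkca', 'vzrqrht']


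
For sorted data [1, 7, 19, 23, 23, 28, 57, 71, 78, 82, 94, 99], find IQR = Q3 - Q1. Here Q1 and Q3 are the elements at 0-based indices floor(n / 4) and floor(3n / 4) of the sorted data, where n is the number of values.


The data has n = 12 elements.
Q1 index = floor(12 / 4) = floor(3) = 3; Q3 index = floor(3 * 12 / 4) = floor(9) = 9
Q1 = element at index 3 = 23
Q3 = element at index 9 = 82
IQR = 82 - 23 = 59
Final answer: 59


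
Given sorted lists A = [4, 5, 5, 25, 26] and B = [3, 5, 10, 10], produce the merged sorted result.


List A: [4, 5, 5, 25, 26]
List B: [3, 5, 10, 10]
Repeatedly compare the front elements and take the smaller:
  4 vs 3 -> take 3
  4 vs 5 -> take 4
  5 vs 5 -> take 5
  5 vs 5 -> take 5
  25 vs 5 -> take 5
  25 vs 10 -> take 10
  25 vs 10 -> take 10
  B is exhausted; append the rest of A: [25, 26]
Final answer: [3, 4, 5, 5, 5, 10, 10, 25, 26]


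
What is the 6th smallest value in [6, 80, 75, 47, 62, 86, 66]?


Sort ascending: [6, 47, 62, 66, 75, 80, 86]
The 6th element (1-indexed) is at index 5.
Value = 80
Final answer: 80


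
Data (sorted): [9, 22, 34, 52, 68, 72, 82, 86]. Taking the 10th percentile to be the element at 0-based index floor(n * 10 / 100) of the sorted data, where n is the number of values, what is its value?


The dataset has n = 8 elements.
Index = floor(8 * 10 / 100) = floor(80 / 100) = floor(0.8) = 0
Counting from index 0 in the sorted data, the element at index 0 is 9.
Final answer: 9


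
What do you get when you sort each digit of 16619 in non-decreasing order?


The number 16619 has digits: 1, 6, 6, 1, 9
Sorted: 1, 1, 6, 6, 9
Joining the sorted digits gives the result.
Final answer: 11669


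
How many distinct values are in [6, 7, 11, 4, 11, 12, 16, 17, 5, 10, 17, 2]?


List all unique values:
Distinct values: [2, 4, 5, 6, 7, 10, 11, 12, 16, 17]
Count = 10
Final answer: 10


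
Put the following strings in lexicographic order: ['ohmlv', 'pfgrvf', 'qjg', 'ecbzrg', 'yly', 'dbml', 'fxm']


Compare strings character by character (the first differing letter decides):
  'dbml' < 'ecbzrg' since 'd' < 'e' at position 1
  'ecbzrg' < 'fxm' since 'e' < 'f' at position 1
  'fxm' < 'ohmlv' since 'f' < 'o' at position 1
  'ohmlv' < 'pfgrvf' since 'o' < 'p' at position 1
  'pfgrvf' < 'qjg' since 'p' < 'q' at position 1
  'qjg' < 'yly' since 'q' < 'y' at position 1
Chaining these comparisons gives the alphabetical order.
Final answer: ['dbml', 'ecbzrg', 'fxm', 'ohmlv', 'pfgrvf', 'qjg', 'yly']


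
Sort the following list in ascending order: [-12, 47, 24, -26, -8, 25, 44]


Original list: [-12, 47, 24, -26, -8, 25, 44]
Repeatedly take the smallest remaining element:
  Remaining [-12, 47, 24, -26, -8, 25, 44] -> smallest is -26
  Remaining [-12, 47, 24, -8, 25, 44] -> smallest is -12
  Remaining [47, 24, -8, 25, 44] -> smallest is -8
  Remaining [47, 24, 25, 44] -> smallest is 24
  Remaining [47, 25, 44] -> smallest is 25
  Remaining [47, 44] -> smallest is 44
  Remaining [47] -> smallest is 47
Collecting the picks in order gives the sorted list.
Final answer: [-26, -12, -8, 24, 25, 44, 47]


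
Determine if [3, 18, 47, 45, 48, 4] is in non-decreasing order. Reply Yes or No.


Check consecutive pairs:
  3 <= 18? True
  18 <= 47? True
  47 <= 45? False
  45 <= 48? True
  48 <= 4? False
2 consecutive pair(s) are out of order, so the list is not sorted.
Final answer: No


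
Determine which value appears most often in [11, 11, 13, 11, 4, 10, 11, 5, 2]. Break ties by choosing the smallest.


Count the frequency of each value:
  2 appears 1 time(s)
  4 appears 1 time(s)
  5 appears 1 time(s)
  10 appears 1 time(s)
  11 appears 4 time(s)
  13 appears 1 time(s)
Maximum frequency is 4.
Only 11 reaches that frequency, so it is the mode.
Final answer: 11


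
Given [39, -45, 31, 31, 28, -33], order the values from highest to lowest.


Original list: [39, -45, 31, 31, 28, -33]
Repeatedly take the largest remaining element:
  Remaining [39, -45, 31, 31, 28, -33] -> largest is 39
  Remaining [-45, 31, 31, 28, -33] -> largest is 31
  Remaining [-45, 31, 28, -33] -> largest is 31
  Remaining [-45, 28, -33] -> largest is 28
  Remaining [-45, -33] -> largest is -33
  Remaining [-45] -> largest is -45
Collecting the picks in order gives the descending list.
Final answer: [39, 31, 31, 28, -33, -45]


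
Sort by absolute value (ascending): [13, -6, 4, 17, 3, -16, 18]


Compute absolute values:
  |13| = 13
  |-6| = 6
  |4| = 4
  |17| = 17
  |3| = 3
  |-16| = 16
  |18| = 18
Absolute values in increasing order: 3 < 4 < 6 < 13 < 16 < 17 < 18
Listing the original numbers in that order gives the answer.
Final answer: [3, 4, -6, 13, -16, 17, 18]


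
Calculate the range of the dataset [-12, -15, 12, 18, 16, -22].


Maximum value: 18
Minimum value: -22
Range = 18 - (-22) = 40
Final answer: 40


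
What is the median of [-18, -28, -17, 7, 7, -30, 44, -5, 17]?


First, sort the list: [-30, -28, -18, -17, -5, 7, 7, 17, 44]
The list has 9 elements (odd count).
The middle index is 4 (0-based), and the element there is -5.
Final answer: -5


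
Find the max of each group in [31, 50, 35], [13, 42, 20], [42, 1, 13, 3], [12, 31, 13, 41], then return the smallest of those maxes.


Find max of each group:
  Group 1: [31, 50, 35] -> max = 50
  Group 2: [13, 42, 20] -> max = 42
  Group 3: [42, 1, 13, 3] -> max = 42
  Group 4: [12, 31, 13, 41] -> max = 41
Maxes: [50, 42, 42, 41]
Minimum of maxes = 41
Final answer: 41


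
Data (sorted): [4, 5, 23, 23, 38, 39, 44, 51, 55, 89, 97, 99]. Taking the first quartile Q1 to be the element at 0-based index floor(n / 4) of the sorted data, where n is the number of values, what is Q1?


The list has n = 12 elements.
Q1 index = floor(12 / 4) = floor(3) = 3
Counting from index 0 in the sorted data, the element at index 3 is 23.
Final answer: 23


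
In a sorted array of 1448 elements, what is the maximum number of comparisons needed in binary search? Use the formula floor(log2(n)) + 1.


Binary search halves the search space each step.
Maximum comparisons = floor(log2(1448)) + 1
log2(1448) = 10.4998
floor(log2(1448)) = 10, so 10 + 1 = 11
Final answer: 11


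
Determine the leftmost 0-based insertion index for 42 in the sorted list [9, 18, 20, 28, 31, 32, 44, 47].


List is sorted: [9, 18, 20, 28, 31, 32, 44, 47]
We need the leftmost position where 42 can be inserted, i.e. the first index whose element is >= 42 (or the end of the list if none is).
Binary search with low=0, high=8 (0-based indices):
  low=0, high=8, mid=4: a[4]=31 < 42, so low = 5
  low=5, high=8, mid=6: a[6]=44 >= 42, so high = 6
  low=5, high=6, mid=5: a[5]=32 < 42, so low = 6
Now low = high = 6, so the insertion index is 6.
Final answer: 6


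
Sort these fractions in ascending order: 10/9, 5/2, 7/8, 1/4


Convert to decimal for comparison:
  10/9 = 1.1111
  5/2 = 2.5
  7/8 = 0.875
  1/4 = 0.25
Decimals in increasing order: 0.25 < 0.875 < 1.1111 < 2.5
Writing each back as its fraction gives the sorted order.
Final answer: 1/4, 7/8, 10/9, 5/2


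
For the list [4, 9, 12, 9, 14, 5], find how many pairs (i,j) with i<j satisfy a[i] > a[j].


For each element, count the later elements that are smaller than it:
  4 (index 0): smaller elements after it = [] -> 0
  9 (index 1): smaller elements after it = [5] -> 1
  12 (index 2): smaller elements after it = [9, 5] -> 2
  9 (index 3): smaller elements after it = [5] -> 1
  14 (index 4): smaller elements after it = [5] -> 1
Total inversions = 0 + 1 + 2 + 1 + 1 = 5
Final answer: 5


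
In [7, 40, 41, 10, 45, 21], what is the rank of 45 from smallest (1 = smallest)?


Sort ascending: [7, 10, 21, 40, 41, 45]
Find 45 in the sorted list.
45 is at position 6 (1-indexed).
Final answer: 6


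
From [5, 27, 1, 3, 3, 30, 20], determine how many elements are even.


Check each element:
  5 is odd
  27 is odd
  1 is odd
  3 is odd
  3 is odd
  30 is even
  20 is even
Evens: [30, 20]
Count of evens = 2
Final answer: 2


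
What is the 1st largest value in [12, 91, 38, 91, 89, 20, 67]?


Sort descending: [91, 91, 89, 67, 38, 20, 12]
The 1st element (1-indexed) is at index 0.
Value = 91
Final answer: 91


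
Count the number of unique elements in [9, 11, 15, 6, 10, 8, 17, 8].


List all unique values:
Distinct values: [6, 8, 9, 10, 11, 15, 17]
Count = 7
Final answer: 7


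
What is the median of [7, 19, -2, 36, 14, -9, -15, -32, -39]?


First, sort the list: [-39, -32, -15, -9, -2, 7, 14, 19, 36]
The list has 9 elements (odd count).
The middle index is 4 (0-based), and the element there is -2.
Final answer: -2


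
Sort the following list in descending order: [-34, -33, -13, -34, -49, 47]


Original list: [-34, -33, -13, -34, -49, 47]
Repeatedly take the largest remaining element:
  Remaining [-34, -33, -13, -34, -49, 47] -> largest is 47
  Remaining [-34, -33, -13, -34, -49] -> largest is -13
  Remaining [-34, -33, -34, -49] -> largest is -33
  Remaining [-34, -34, -49] -> largest is -34
  Remaining [-34, -49] -> largest is -34
  Remaining [-49] -> largest is -49
Collecting the picks in order gives the descending list.
Final answer: [47, -13, -33, -34, -34, -49]


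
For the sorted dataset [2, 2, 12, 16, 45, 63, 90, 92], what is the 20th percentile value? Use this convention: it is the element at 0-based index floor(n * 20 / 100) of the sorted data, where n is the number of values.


The dataset has n = 8 elements.
Index = floor(8 * 20 / 100) = floor(160 / 100) = floor(1.6) = 1
Counting from index 0 in the sorted data, the element at index 1 is 2.
Final answer: 2


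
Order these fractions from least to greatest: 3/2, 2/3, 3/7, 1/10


Convert to decimal for comparison:
  3/2 = 1.5
  2/3 = 0.6667
  3/7 = 0.4286
  1/10 = 0.1
Decimals in increasing order: 0.1 < 0.4286 < 0.6667 < 1.5
Writing each back as its fraction gives the sorted order.
Final answer: 1/10, 3/7, 2/3, 3/2


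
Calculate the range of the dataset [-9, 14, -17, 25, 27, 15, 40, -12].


Maximum value: 40
Minimum value: -17
Range = 40 - (-17) = 57
Final answer: 57


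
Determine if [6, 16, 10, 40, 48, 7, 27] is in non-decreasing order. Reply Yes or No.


Check consecutive pairs:
  6 <= 16? True
  16 <= 10? False
  10 <= 40? True
  40 <= 48? True
  48 <= 7? False
  7 <= 27? True
2 consecutive pair(s) are out of order, so the list is not sorted.
Final answer: No


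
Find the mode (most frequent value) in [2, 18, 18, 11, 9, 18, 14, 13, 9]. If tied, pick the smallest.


Count the frequency of each value:
  2 appears 1 time(s)
  9 appears 2 time(s)
  11 appears 1 time(s)
  13 appears 1 time(s)
  14 appears 1 time(s)
  18 appears 3 time(s)
Maximum frequency is 3.
Only 18 reaches that frequency, so it is the mode.
Final answer: 18


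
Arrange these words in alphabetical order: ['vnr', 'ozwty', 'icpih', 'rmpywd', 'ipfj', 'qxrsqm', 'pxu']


Compare strings character by character (the first differing letter decides):
  'icpih' < 'ipfj' since 'c' < 'p' at position 2
  'ipfj' < 'ozwty' since 'i' < 'o' at position 1
  'ozwty' < 'pxu' since 'o' < 'p' at position 1
  'pxu' < 'qxrsqm' since 'p' < 'q' at position 1
  'qxrsqm' < 'rmpywd' since 'q' < 'r' at position 1
  'rmpywd' < 'vnr' since 'r' < 'v' at position 1
Chaining these comparisons gives the alphabetical order.
Final answer: ['icpih', 'ipfj', 'ozwty', 'pxu', 'qxrsqm', 'rmpywd', 'vnr']


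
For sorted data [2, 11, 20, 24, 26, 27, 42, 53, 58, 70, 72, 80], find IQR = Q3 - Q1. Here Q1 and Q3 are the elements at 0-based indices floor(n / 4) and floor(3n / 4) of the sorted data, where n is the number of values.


The data has n = 12 elements.
Q1 index = floor(12 / 4) = floor(3) = 3; Q3 index = floor(3 * 12 / 4) = floor(9) = 9
Q1 = element at index 3 = 24
Q3 = element at index 9 = 70
IQR = 70 - 24 = 46
Final answer: 46


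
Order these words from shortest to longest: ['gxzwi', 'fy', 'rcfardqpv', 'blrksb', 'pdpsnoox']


Compute lengths:
  'gxzwi' has length 5
  'fy' has length 2
  'rcfardqpv' has length 9
  'blrksb' has length 6
  'pdpsnoox' has length 8
Lengths in increasing order: 2 < 5 < 6 < 8 < 9
Listing the words in that order gives the answer.
Final answer: ['fy', 'gxzwi', 'blrksb', 'pdpsnoox', 'rcfardqpv']


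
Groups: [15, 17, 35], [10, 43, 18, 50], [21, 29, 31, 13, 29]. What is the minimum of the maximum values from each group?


Find max of each group:
  Group 1: [15, 17, 35] -> max = 35
  Group 2: [10, 43, 18, 50] -> max = 50
  Group 3: [21, 29, 31, 13, 29] -> max = 31
Maxes: [35, 50, 31]
Minimum of maxes = 31
Final answer: 31


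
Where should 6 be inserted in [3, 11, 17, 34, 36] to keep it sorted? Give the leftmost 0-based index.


List is sorted: [3, 11, 17, 34, 36]
We need the leftmost position where 6 can be inserted, i.e. the first index whose element is >= 6 (or the end of the list if none is).
Binary search with low=0, high=5 (0-based indices):
  low=0, high=5, mid=2: a[2]=17 >= 6, so high = 2
  low=0, high=2, mid=1: a[1]=11 >= 6, so high = 1
  low=0, high=1, mid=0: a[0]=3 < 6, so low = 1
Now low = high = 1, so the insertion index is 1.
Final answer: 1


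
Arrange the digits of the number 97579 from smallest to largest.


The number 97579 has digits: 9, 7, 5, 7, 9
Sorted: 5, 7, 7, 9, 9
Joining the sorted digits gives the result.
Final answer: 57799


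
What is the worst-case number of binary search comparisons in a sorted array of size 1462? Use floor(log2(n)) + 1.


Binary search halves the search space each step.
Maximum comparisons = floor(log2(1462)) + 1
log2(1462) = 10.5137
floor(log2(1462)) = 10, so 10 + 1 = 11
Final answer: 11


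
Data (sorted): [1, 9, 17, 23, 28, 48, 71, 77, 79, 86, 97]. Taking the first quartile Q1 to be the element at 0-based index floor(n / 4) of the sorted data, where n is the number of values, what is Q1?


The list has n = 11 elements.
Q1 index = floor(11 / 4) = floor(2.75) = 2
Counting from index 0 in the sorted data, the element at index 2 is 17.
Final answer: 17


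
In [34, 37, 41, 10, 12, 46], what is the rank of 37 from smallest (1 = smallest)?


Sort ascending: [10, 12, 34, 37, 41, 46]
Find 37 in the sorted list.
37 is at position 4 (1-indexed).
Final answer: 4


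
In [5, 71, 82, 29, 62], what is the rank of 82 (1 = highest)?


Sort descending: [82, 71, 62, 29, 5]
Find 82 in the sorted list.
82 is at position 1.
Final answer: 1


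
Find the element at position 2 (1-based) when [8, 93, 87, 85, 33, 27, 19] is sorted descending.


Sort descending: [93, 87, 85, 33, 27, 19, 8]
The 2nd element (1-indexed) is at index 1.
Value = 87
Final answer: 87


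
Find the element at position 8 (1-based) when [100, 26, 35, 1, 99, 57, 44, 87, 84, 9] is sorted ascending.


Sort ascending: [1, 9, 26, 35, 44, 57, 84, 87, 99, 100]
The 8th element (1-indexed) is at index 7.
Value = 87
Final answer: 87


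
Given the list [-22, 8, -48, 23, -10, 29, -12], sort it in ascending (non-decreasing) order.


Original list: [-22, 8, -48, 23, -10, 29, -12]
Repeatedly take the smallest remaining element:
  Remaining [-22, 8, -48, 23, -10, 29, -12] -> smallest is -48
  Remaining [-22, 8, 23, -10, 29, -12] -> smallest is -22
  Remaining [8, 23, -10, 29, -12] -> smallest is -12
  Remaining [8, 23, -10, 29] -> smallest is -10
  Remaining [8, 23, 29] -> smallest is 8
  Remaining [23, 29] -> smallest is 23
  Remaining [29] -> smallest is 29
Collecting the picks in order gives the sorted list.
Final answer: [-48, -22, -12, -10, 8, 23, 29]


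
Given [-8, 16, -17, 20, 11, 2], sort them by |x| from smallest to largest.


Compute absolute values:
  |-8| = 8
  |16| = 16
  |-17| = 17
  |20| = 20
  |11| = 11
  |2| = 2
Absolute values in increasing order: 2 < 8 < 11 < 16 < 17 < 20
Listing the original numbers in that order gives the answer.
Final answer: [2, -8, 11, 16, -17, 20]


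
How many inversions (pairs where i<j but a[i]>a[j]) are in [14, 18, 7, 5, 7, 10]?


For each element, count the later elements that are smaller than it:
  14 (index 0): smaller elements after it = [7, 5, 7, 10] -> 4
  18 (index 1): smaller elements after it = [7, 5, 7, 10] -> 4
  7 (index 2): smaller elements after it = [5] -> 1
  5 (index 3): smaller elements after it = [] -> 0
  7 (index 4): smaller elements after it = [] -> 0
Total inversions = 4 + 4 + 1 + 0 + 0 = 9
Final answer: 9


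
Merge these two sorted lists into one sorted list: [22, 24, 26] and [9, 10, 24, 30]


List A: [22, 24, 26]
List B: [9, 10, 24, 30]
Repeatedly compare the front elements and take the smaller:
  22 vs 9 -> take 9
  22 vs 10 -> take 10
  22 vs 24 -> take 22
  24 vs 24 -> take 24
  26 vs 24 -> take 24
  26 vs 30 -> take 26
  A is exhausted; append the rest of B: [30]
Final answer: [9, 10, 22, 24, 24, 26, 30]


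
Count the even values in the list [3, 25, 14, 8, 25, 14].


Check each element:
  3 is odd
  25 is odd
  14 is even
  8 is even
  25 is odd
  14 is even
Evens: [14, 8, 14]
Count of evens = 3
Final answer: 3


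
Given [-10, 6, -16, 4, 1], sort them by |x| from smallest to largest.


Compute absolute values:
  |-10| = 10
  |6| = 6
  |-16| = 16
  |4| = 4
  |1| = 1
Absolute values in increasing order: 1 < 4 < 6 < 10 < 16
Listing the original numbers in that order gives the answer.
Final answer: [1, 4, 6, -10, -16]


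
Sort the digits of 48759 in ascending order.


The number 48759 has digits: 4, 8, 7, 5, 9
Sorted: 4, 5, 7, 8, 9
Joining the sorted digits gives the result.
Final answer: 45789


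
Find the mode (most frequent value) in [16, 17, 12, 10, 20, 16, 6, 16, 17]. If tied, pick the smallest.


Count the frequency of each value:
  6 appears 1 time(s)
  10 appears 1 time(s)
  12 appears 1 time(s)
  16 appears 3 time(s)
  17 appears 2 time(s)
  20 appears 1 time(s)
Maximum frequency is 3.
Only 16 reaches that frequency, so it is the mode.
Final answer: 16


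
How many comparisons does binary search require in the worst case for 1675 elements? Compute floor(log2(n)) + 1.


Binary search halves the search space each step.
Maximum comparisons = floor(log2(1675)) + 1
log2(1675) = 10.7099
floor(log2(1675)) = 10, so 10 + 1 = 11
Final answer: 11


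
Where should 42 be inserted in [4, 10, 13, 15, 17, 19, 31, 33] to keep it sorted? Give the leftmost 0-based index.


List is sorted: [4, 10, 13, 15, 17, 19, 31, 33]
We need the leftmost position where 42 can be inserted, i.e. the first index whose element is >= 42 (or the end of the list if none is).
Binary search with low=0, high=8 (0-based indices):
  low=0, high=8, mid=4: a[4]=17 < 42, so low = 5
  low=5, high=8, mid=6: a[6]=31 < 42, so low = 7
  low=7, high=8, mid=7: a[7]=33 < 42, so low = 8
Now low = high = 8, so the insertion index is 8.
Final answer: 8


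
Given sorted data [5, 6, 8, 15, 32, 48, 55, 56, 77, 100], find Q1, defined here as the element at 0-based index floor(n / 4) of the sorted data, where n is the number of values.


The list has n = 10 elements.
Q1 index = floor(10 / 4) = floor(2.5) = 2
Counting from index 0 in the sorted data, the element at index 2 is 8.
Final answer: 8


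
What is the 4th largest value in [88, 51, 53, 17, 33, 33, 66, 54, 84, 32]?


Sort descending: [88, 84, 66, 54, 53, 51, 33, 33, 32, 17]
The 4th element (1-indexed) is at index 3.
Value = 54
Final answer: 54


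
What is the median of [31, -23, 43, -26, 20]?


First, sort the list: [-26, -23, 20, 31, 43]
The list has 5 elements (odd count).
The middle index is 2 (0-based), and the element there is 20.
Final answer: 20


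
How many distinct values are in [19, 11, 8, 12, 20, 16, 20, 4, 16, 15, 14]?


List all unique values:
Distinct values: [4, 8, 11, 12, 14, 15, 16, 19, 20]
Count = 9
Final answer: 9


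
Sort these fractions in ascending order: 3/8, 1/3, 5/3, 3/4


Convert to decimal for comparison:
  3/8 = 0.375
  1/3 = 0.3333
  5/3 = 1.6667
  3/4 = 0.75
Decimals in increasing order: 0.3333 < 0.375 < 0.75 < 1.6667
Writing each back as its fraction gives the sorted order.
Final answer: 1/3, 3/8, 3/4, 5/3


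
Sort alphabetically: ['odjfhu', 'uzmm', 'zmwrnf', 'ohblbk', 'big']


Compare strings character by character (the first differing letter decides):
  'big' < 'odjfhu' since 'b' < 'o' at position 1
  'odjfhu' < 'ohblbk' since 'd' < 'h' at position 2
  'ohblbk' < 'uzmm' since 'o' < 'u' at position 1
  'uzmm' < 'zmwrnf' since 'u' < 'z' at position 1
Chaining these comparisons gives the alphabetical order.
Final answer: ['big', 'odjfhu', 'ohblbk', 'uzmm', 'zmwrnf']


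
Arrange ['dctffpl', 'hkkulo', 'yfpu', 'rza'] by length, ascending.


Compute lengths:
  'dctffpl' has length 7
  'hkkulo' has length 6
  'yfpu' has length 4
  'rza' has length 3
Lengths in increasing order: 3 < 4 < 6 < 7
Listing the words in that order gives the answer.
Final answer: ['rza', 'yfpu', 'hkkulo', 'dctffpl']


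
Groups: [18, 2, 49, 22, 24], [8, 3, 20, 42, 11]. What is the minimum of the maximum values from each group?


Find max of each group:
  Group 1: [18, 2, 49, 22, 24] -> max = 49
  Group 2: [8, 3, 20, 42, 11] -> max = 42
Maxes: [49, 42]
Minimum of maxes = 42
Final answer: 42


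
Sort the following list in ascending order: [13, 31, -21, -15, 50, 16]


Original list: [13, 31, -21, -15, 50, 16]
Repeatedly take the smallest remaining element:
  Remaining [13, 31, -21, -15, 50, 16] -> smallest is -21
  Remaining [13, 31, -15, 50, 16] -> smallest is -15
  Remaining [13, 31, 50, 16] -> smallest is 13
  Remaining [31, 50, 16] -> smallest is 16
  Remaining [31, 50] -> smallest is 31
  Remaining [50] -> smallest is 50
Collecting the picks in order gives the sorted list.
Final answer: [-21, -15, 13, 16, 31, 50]


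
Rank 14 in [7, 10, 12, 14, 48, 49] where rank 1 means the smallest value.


Sort ascending: [7, 10, 12, 14, 48, 49]
Find 14 in the sorted list.
14 is at position 4 (1-indexed).
Final answer: 4


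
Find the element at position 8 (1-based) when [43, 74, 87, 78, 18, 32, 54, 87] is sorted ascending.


Sort ascending: [18, 32, 43, 54, 74, 78, 87, 87]
The 8th element (1-indexed) is at index 7.
Value = 87
Final answer: 87


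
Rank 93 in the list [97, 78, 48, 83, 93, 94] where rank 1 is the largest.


Sort descending: [97, 94, 93, 83, 78, 48]
Find 93 in the sorted list.
93 is at position 3.
Final answer: 3


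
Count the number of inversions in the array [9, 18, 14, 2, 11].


For each element, count the later elements that are smaller than it:
  9 (index 0): smaller elements after it = [2] -> 1
  18 (index 1): smaller elements after it = [14, 2, 11] -> 3
  14 (index 2): smaller elements after it = [2, 11] -> 2
  2 (index 3): smaller elements after it = [] -> 0
Total inversions = 1 + 3 + 2 + 0 = 6
Final answer: 6


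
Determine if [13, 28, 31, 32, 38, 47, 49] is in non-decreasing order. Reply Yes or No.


Check consecutive pairs:
  13 <= 28? True
  28 <= 31? True
  31 <= 32? True
  32 <= 38? True
  38 <= 47? True
  47 <= 49? True
Every consecutive pair is in order, so the list is non-decreasing.
Final answer: Yes


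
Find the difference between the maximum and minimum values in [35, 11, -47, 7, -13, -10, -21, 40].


Maximum value: 40
Minimum value: -47
Range = 40 - (-47) = 87
Final answer: 87


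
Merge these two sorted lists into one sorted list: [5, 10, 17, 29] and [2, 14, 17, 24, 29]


List A: [5, 10, 17, 29]
List B: [2, 14, 17, 24, 29]
Repeatedly compare the front elements and take the smaller:
  5 vs 2 -> take 2
  5 vs 14 -> take 5
  10 vs 14 -> take 10
  17 vs 14 -> take 14
  17 vs 17 -> take 17
  29 vs 17 -> take 17
  29 vs 24 -> take 24
  29 vs 29 -> take 29
  A is exhausted; append the rest of B: [29]
Final answer: [2, 5, 10, 14, 17, 17, 24, 29, 29]


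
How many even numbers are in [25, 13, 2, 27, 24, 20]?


Check each element:
  25 is odd
  13 is odd
  2 is even
  27 is odd
  24 is even
  20 is even
Evens: [2, 24, 20]
Count of evens = 3
Final answer: 3


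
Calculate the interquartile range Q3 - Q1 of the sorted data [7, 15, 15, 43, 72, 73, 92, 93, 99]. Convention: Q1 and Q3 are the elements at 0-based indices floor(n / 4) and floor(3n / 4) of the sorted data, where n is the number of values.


The data has n = 9 elements.
Q1 index = floor(9 / 4) = floor(2.25) = 2; Q3 index = floor(3 * 9 / 4) = floor(6.75) = 6
Q1 = element at index 2 = 15
Q3 = element at index 6 = 92
IQR = 92 - 15 = 77
Final answer: 77


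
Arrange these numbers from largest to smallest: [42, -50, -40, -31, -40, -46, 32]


Original list: [42, -50, -40, -31, -40, -46, 32]
Repeatedly take the largest remaining element:
  Remaining [42, -50, -40, -31, -40, -46, 32] -> largest is 42
  Remaining [-50, -40, -31, -40, -46, 32] -> largest is 32
  Remaining [-50, -40, -31, -40, -46] -> largest is -31
  Remaining [-50, -40, -40, -46] -> largest is -40
  Remaining [-50, -40, -46] -> largest is -40
  Remaining [-50, -46] -> largest is -46
  Remaining [-50] -> largest is -50
Collecting the picks in order gives the descending list.
Final answer: [42, 32, -31, -40, -40, -46, -50]


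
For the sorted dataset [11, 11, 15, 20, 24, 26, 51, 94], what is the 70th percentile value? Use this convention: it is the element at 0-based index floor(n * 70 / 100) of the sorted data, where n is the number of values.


The dataset has n = 8 elements.
Index = floor(8 * 70 / 100) = floor(560 / 100) = floor(5.6) = 5
Counting from index 0 in the sorted data, the element at index 5 is 26.
Final answer: 26


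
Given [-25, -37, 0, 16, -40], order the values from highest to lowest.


Original list: [-25, -37, 0, 16, -40]
Repeatedly take the largest remaining element:
  Remaining [-25, -37, 0, 16, -40] -> largest is 16
  Remaining [-25, -37, 0, -40] -> largest is 0
  Remaining [-25, -37, -40] -> largest is -25
  Remaining [-37, -40] -> largest is -37
  Remaining [-40] -> largest is -40
Collecting the picks in order gives the descending list.
Final answer: [16, 0, -25, -37, -40]


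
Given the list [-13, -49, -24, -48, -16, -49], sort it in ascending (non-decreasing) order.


Original list: [-13, -49, -24, -48, -16, -49]
Repeatedly take the smallest remaining element:
  Remaining [-13, -49, -24, -48, -16, -49] -> smallest is -49
  Remaining [-13, -24, -48, -16, -49] -> smallest is -49
  Remaining [-13, -24, -48, -16] -> smallest is -48
  Remaining [-13, -24, -16] -> smallest is -24
  Remaining [-13, -16] -> smallest is -16
  Remaining [-13] -> smallest is -13
Collecting the picks in order gives the sorted list.
Final answer: [-49, -49, -48, -24, -16, -13]


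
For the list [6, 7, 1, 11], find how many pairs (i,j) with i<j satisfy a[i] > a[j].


For each element, count the later elements that are smaller than it:
  6 (index 0): smaller elements after it = [1] -> 1
  7 (index 1): smaller elements after it = [1] -> 1
  1 (index 2): smaller elements after it = [] -> 0
Total inversions = 1 + 1 + 0 = 2
Final answer: 2


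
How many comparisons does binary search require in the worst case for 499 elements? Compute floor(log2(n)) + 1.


Binary search halves the search space each step.
Maximum comparisons = floor(log2(499)) + 1
log2(499) = 8.9629
floor(log2(499)) = 8, so 8 + 1 = 9
Final answer: 9


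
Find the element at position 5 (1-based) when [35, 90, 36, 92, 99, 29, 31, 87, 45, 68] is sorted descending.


Sort descending: [99, 92, 90, 87, 68, 45, 36, 35, 31, 29]
The 5th element (1-indexed) is at index 4.
Value = 68
Final answer: 68


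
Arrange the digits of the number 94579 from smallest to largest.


The number 94579 has digits: 9, 4, 5, 7, 9
Sorted: 4, 5, 7, 9, 9
Joining the sorted digits gives the result.
Final answer: 45799


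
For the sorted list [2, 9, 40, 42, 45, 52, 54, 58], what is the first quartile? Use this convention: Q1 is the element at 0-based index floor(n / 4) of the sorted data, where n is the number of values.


The list has n = 8 elements.
Q1 index = floor(8 / 4) = floor(2) = 2
Counting from index 0 in the sorted data, the element at index 2 is 40.
Final answer: 40


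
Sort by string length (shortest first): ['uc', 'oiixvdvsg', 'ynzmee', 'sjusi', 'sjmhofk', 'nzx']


Compute lengths:
  'uc' has length 2
  'oiixvdvsg' has length 9
  'ynzmee' has length 6
  'sjusi' has length 5
  'sjmhofk' has length 7
  'nzx' has length 3
Lengths in increasing order: 2 < 3 < 5 < 6 < 7 < 9
Listing the words in that order gives the answer.
Final answer: ['uc', 'nzx', 'sjusi', 'ynzmee', 'sjmhofk', 'oiixvdvsg']


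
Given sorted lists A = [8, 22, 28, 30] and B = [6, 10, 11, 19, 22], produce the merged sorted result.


List A: [8, 22, 28, 30]
List B: [6, 10, 11, 19, 22]
Repeatedly compare the front elements and take the smaller:
  8 vs 6 -> take 6
  8 vs 10 -> take 8
  22 vs 10 -> take 10
  22 vs 11 -> take 11
  22 vs 19 -> take 19
  22 vs 22 -> take 22
  28 vs 22 -> take 22
  B is exhausted; append the rest of A: [28, 30]
Final answer: [6, 8, 10, 11, 19, 22, 22, 28, 30]


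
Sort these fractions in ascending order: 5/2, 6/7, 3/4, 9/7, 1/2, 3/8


Convert to decimal for comparison:
  5/2 = 2.5
  6/7 = 0.8571
  3/4 = 0.75
  9/7 = 1.2857
  1/2 = 0.5
  3/8 = 0.375
Decimals in increasing order: 0.375 < 0.5 < 0.75 < 0.8571 < 1.2857 < 2.5
Writing each back as its fraction gives the sorted order.
Final answer: 3/8, 1/2, 3/4, 6/7, 9/7, 5/2


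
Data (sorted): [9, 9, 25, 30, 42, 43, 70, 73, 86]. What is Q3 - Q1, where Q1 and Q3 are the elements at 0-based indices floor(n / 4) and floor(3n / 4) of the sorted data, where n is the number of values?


The data has n = 9 elements.
Q1 index = floor(9 / 4) = floor(2.25) = 2; Q3 index = floor(3 * 9 / 4) = floor(6.75) = 6
Q1 = element at index 2 = 25
Q3 = element at index 6 = 70
IQR = 70 - 25 = 45
Final answer: 45


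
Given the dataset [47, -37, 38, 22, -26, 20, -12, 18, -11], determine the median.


First, sort the list: [-37, -26, -12, -11, 18, 20, 22, 38, 47]
The list has 9 elements (odd count).
The middle index is 4 (0-based), and the element there is 18.
Final answer: 18


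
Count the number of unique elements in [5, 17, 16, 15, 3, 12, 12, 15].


List all unique values:
Distinct values: [3, 5, 12, 15, 16, 17]
Count = 6
Final answer: 6


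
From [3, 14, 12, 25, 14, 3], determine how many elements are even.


Check each element:
  3 is odd
  14 is even
  12 is even
  25 is odd
  14 is even
  3 is odd
Evens: [14, 12, 14]
Count of evens = 3
Final answer: 3


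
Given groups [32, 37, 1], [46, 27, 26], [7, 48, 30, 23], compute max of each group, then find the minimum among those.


Find max of each group:
  Group 1: [32, 37, 1] -> max = 37
  Group 2: [46, 27, 26] -> max = 46
  Group 3: [7, 48, 30, 23] -> max = 48
Maxes: [37, 46, 48]
Minimum of maxes = 37
Final answer: 37


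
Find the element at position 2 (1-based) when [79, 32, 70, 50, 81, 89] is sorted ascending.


Sort ascending: [32, 50, 70, 79, 81, 89]
The 2nd element (1-indexed) is at index 1.
Value = 50
Final answer: 50


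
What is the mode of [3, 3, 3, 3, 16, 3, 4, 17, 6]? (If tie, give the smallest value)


Count the frequency of each value:
  3 appears 5 time(s)
  4 appears 1 time(s)
  6 appears 1 time(s)
  16 appears 1 time(s)
  17 appears 1 time(s)
Maximum frequency is 5.
Only 3 reaches that frequency, so it is the mode.
Final answer: 3


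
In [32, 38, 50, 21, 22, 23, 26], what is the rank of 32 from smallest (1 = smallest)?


Sort ascending: [21, 22, 23, 26, 32, 38, 50]
Find 32 in the sorted list.
32 is at position 5 (1-indexed).
Final answer: 5


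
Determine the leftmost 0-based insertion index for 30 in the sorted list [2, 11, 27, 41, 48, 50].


List is sorted: [2, 11, 27, 41, 48, 50]
We need the leftmost position where 30 can be inserted, i.e. the first index whose element is >= 30 (or the end of the list if none is).
Binary search with low=0, high=6 (0-based indices):
  low=0, high=6, mid=3: a[3]=41 >= 30, so high = 3
  low=0, high=3, mid=1: a[1]=11 < 30, so low = 2
  low=2, high=3, mid=2: a[2]=27 < 30, so low = 3
Now low = high = 3, so the insertion index is 3.
Final answer: 3


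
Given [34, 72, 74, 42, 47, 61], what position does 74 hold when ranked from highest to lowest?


Sort descending: [74, 72, 61, 47, 42, 34]
Find 74 in the sorted list.
74 is at position 1.
Final answer: 1


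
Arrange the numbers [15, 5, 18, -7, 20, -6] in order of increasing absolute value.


Compute absolute values:
  |15| = 15
  |5| = 5
  |18| = 18
  |-7| = 7
  |20| = 20
  |-6| = 6
Absolute values in increasing order: 5 < 6 < 7 < 15 < 18 < 20
Listing the original numbers in that order gives the answer.
Final answer: [5, -6, -7, 15, 18, 20]


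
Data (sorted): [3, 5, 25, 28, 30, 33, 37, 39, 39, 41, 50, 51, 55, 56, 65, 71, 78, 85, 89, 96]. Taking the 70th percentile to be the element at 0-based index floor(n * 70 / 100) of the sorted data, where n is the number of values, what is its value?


The dataset has n = 20 elements.
Index = floor(20 * 70 / 100) = floor(1400 / 100) = floor(14) = 14
Counting from index 0 in the sorted data, the element at index 14 is 65.
Final answer: 65
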